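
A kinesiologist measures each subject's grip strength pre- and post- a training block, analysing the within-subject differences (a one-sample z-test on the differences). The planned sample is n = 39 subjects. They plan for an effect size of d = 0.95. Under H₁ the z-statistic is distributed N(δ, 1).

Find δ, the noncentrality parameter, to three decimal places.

δ ≈ 5.933

δ = d·√n = 0.95 × √39 = 5.9327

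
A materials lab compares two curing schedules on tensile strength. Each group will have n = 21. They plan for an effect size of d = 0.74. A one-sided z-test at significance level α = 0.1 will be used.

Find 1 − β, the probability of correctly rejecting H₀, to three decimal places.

Power ≈ 0.868

Noncentrality parameter: δ = d·√(n/2) = 0.74 × √(21/2) = 2.3979
Critical value for a one-sided test at α = 0.1: z_α = 1.282.
Power = Φ(δ − 1.282) = Φ(1.116) = 0.8679.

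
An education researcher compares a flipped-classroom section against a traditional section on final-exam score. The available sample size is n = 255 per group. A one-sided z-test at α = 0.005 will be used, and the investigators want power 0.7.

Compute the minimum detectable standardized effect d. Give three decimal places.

Required noncentrality: δ = z_{0.005} + z_{0.30} = 2.576 + 0.524 = 3.100.
δ = d·√(n/2) ⇒ d = δ/√(n/2) = 3.100/√(255/2) = 0.2746.

d ≈ 0.275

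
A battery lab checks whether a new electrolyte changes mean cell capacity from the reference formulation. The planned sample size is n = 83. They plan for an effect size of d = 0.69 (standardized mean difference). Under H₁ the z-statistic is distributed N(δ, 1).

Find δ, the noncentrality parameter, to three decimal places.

δ ≈ 6.286

δ = d·√n = 0.69 × √83 = 6.2862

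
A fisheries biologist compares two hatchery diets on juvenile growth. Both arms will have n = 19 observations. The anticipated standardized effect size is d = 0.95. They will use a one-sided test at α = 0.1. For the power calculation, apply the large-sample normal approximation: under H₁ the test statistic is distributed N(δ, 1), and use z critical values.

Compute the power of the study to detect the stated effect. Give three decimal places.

Power ≈ 0.950

Noncentrality parameter: δ = d·√(n/2) = 0.95 × √(19/2) = 2.9281
Critical value for a one-sided test at α = 0.1: z_α = 1.282.
Power = P(Z > 1.282 − δ) = Φ(1.647) = 0.9502.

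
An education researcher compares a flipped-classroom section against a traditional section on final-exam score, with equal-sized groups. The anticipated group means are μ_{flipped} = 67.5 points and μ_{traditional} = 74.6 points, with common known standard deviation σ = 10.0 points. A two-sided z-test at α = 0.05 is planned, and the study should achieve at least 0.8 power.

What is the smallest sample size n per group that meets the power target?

n = 32 per group

Standardized effect: d = |μ_{flipped} − μ_{traditional}| / σ = |67.5 − 74.6| / 10.0 = 0.7100
For power 0.8 need Φ(δ − z_{0.025}) = 0.8, so δ = z_{0.025} + z_{0.20} = 1.960 + 0.842 = 2.802.
(The Φ(−δ − z_{α/2}) term is vanishingly small for δ > 0 and is dropped in the standard sample-size formula.)
δ = d·√(n/2) ⇒ n = 2(δ/d)² = 2 × (2.802 / 0.7100)² = 31.14.
Round up to the next whole unit.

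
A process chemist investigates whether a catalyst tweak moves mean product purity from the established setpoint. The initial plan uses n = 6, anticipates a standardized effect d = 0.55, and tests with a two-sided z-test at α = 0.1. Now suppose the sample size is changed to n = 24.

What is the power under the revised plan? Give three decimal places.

Power ≈ 0.853

With n = 24: δ = d·√n = 0.55 × √24 = 2.6944. Critical value z_{0.05} = 1.645.
Revised power = Φ(δ − 1.645) + Φ(−δ − 1.645) = Φ(1.050) + Φ(-4.339) = 0.8530 + 0.0000 = 0.8531.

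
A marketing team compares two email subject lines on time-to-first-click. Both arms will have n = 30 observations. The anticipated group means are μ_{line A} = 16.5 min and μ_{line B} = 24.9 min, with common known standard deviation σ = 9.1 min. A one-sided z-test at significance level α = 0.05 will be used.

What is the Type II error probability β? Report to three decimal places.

β ≈ 0.027

Standardized effect: d = |μ_{line A} − μ_{line B}| / σ = |16.5 − 24.9| / 9.1 = 0.9231
Noncentrality parameter: λ = d·√(n/2) = 0.9231 × √(30/2) = 3.5751
Critical value for a one-sided test at α = 0.05: z_α = 1.645.
Power = Φ(λ − 1.645) = Φ(1.930) = 0.9732.
Type II error: β = 1 − power = 1 − 0.9732 = 0.0268.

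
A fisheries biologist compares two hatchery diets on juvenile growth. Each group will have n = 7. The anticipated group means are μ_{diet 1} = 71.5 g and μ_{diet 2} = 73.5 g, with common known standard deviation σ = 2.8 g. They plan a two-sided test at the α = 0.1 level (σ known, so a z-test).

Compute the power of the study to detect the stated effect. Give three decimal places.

Power ≈ 0.380

Standardized effect: d = |μ_{diet 1} − μ_{diet 2}| / σ = |71.5 − 73.5| / 2.8 = 0.7143
Noncentrality parameter: δ = d·√(n/2) = 0.7143 × √(7/2) = 1.3363
Critical value for a two-sided test at α = 0.1: z_{α/2} = 1.645.
Power = Φ(δ − 1.645) + Φ(−δ − 1.645) = Φ(-0.309) + Φ(-2.981) = 0.3788 + 0.0014 = 0.3803.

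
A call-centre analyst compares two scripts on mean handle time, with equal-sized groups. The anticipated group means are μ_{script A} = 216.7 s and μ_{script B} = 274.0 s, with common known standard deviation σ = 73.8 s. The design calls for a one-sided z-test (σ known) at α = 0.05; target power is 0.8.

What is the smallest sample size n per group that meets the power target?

Standardized effect: d = |μ_{script A} − μ_{script B}| / σ = |216.7 − 274.0| / 73.8 = 0.7764
For power 0.8 need Φ(δ − z_{0.05}) = 0.8, so δ = z_{0.05} + z_{0.20} = 1.645 + 0.842 = 2.486.
δ = d·√(n/2) ⇒ n = 2(δ/d)² = 2 × (2.486 / 0.7764)² = 20.51.
Rounding up, n = 21 per group.

n = 21 per group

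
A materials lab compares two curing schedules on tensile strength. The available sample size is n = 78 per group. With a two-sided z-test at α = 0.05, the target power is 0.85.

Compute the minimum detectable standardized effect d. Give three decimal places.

Need Φ(δ − 1.960) = 0.85, so δ = 1.960 + 1.036 = 2.996.
(The second rejection-region term Φ(−δ − z_{α/2}) is negligible and dropped.)
δ = d·√(n/2) ⇒ d = δ/√(n/2) = 2.996/√(78/2) = 0.4798.

d ≈ 0.480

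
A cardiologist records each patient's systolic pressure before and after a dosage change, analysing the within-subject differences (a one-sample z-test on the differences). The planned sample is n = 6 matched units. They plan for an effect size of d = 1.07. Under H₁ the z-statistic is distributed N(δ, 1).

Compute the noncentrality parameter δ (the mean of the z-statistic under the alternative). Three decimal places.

The noncentrality parameter scales effect size by the design's sample-size factor: δ = d·√n = 1.07 × √6 = 2.6210

δ ≈ 2.621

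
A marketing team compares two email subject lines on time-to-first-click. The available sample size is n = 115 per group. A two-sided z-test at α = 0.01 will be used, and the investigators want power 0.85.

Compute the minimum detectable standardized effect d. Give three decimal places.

Required noncentrality: δ = z_{0.005} + z_{0.15} = 2.576 + 1.036 = 3.612.
(Lower-tail contribution to power is negligible for δ > 0.)
δ = d·√(n/2) ⇒ d = δ/√(n/2) = 3.612/√(115/2) = 0.4764.

d ≈ 0.476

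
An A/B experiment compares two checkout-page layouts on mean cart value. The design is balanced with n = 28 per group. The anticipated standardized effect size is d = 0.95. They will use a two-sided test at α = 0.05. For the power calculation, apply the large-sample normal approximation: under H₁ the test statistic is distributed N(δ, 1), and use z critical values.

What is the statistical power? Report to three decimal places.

Noncentrality parameter: δ = d·√(n/2) = 0.95 × √(28/2) = 3.5546
Two-sided α = 0.05 → critical value z_{0.025} = 1.960.
Power = Φ(δ − 1.960) + Φ(−δ − 1.960) = Φ(1.595) + Φ(-5.515) = 0.9446 + 0.0000 = 0.9446.

Power ≈ 0.945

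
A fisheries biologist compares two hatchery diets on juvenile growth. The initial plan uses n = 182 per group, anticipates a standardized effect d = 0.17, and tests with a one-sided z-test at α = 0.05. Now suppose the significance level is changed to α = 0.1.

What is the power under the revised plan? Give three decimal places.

Power ≈ 0.633

δ = d·√(n/2) = 0.17 × √(182/2) = 1.6217 (unchanged). New critical value: z_{0.1} = 1.282.
Revised power = P(Z > 1.282 − δ) = Φ(0.340) = 0.6331.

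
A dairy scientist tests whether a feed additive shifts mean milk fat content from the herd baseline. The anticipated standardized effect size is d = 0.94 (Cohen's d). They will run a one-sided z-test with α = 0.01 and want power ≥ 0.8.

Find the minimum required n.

For power 0.8 need Φ(δ − z_{0.01}) = 0.8, so δ = z_{0.01} + z_{0.20} = 2.326 + 0.842 = 3.168.
δ = d·√n ⇒ n = (δ/d)² = (3.168 / 0.94)² = 11.36.
Round up to the next whole unit.

n = 12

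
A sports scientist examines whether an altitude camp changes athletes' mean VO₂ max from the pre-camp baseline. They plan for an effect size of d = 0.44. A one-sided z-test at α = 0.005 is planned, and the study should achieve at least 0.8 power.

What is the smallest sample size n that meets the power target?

Set Φ(δ − 2.576) = 0.8; then δ − 2.576 = Φ⁻¹(0.8) = 0.842, giving δ = 3.417.
δ = d·√n ⇒ n = (δ/d)² = (3.417 / 0.44)² = 60.33.
Round up to the next whole unit.

n = 61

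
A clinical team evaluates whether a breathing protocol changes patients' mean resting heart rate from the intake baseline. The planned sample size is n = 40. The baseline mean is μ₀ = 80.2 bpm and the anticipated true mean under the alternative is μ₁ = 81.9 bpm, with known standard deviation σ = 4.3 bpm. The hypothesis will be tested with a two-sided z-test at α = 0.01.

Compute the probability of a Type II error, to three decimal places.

β ≈ 0.530

Standardized effect: d = |μ₁ − μ₀| / σ = |81.9 − 80.2| / 4.3 = 0.3953
Noncentrality parameter: δ = d·√n = 0.3953 × √40 = 2.5004
Critical value for a two-sided test at α = 0.01: z_{α/2} = 2.576.
Power = Φ(δ − 2.576) + Φ(−δ − 2.576) = Φ(-0.075) + Φ(-5.076) = 0.4699 + 0.0000 = 0.4699.
Type II error: β = 1 − power = 1 − 0.4699 = 0.5301.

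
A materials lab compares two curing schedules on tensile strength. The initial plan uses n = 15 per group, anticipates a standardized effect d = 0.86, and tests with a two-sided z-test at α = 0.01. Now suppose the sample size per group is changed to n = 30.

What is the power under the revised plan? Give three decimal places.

With n = 30 per group: δ = d·√(n/2) = 0.86 × √(30/2) = 3.3308. Critical value z_{0.005} = 2.576.
Revised power = Φ(δ − 2.576) + Φ(−δ − 2.576) = Φ(0.755) + Φ(-5.907) = 0.7749 + 0.0000 = 0.7749.

Power ≈ 0.775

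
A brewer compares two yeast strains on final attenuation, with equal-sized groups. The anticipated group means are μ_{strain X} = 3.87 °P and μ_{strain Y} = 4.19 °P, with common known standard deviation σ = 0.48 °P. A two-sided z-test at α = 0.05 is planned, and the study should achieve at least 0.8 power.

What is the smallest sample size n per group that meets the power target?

Standardized effect: d = |μ_{strain X} − μ_{strain Y}| / σ = |3.87 − 4.19| / 0.48 = 0.6667
For power 0.8 need Φ(δ − z_{0.025}) = 0.8, so δ = z_{0.025} + z_{0.20} = 1.960 + 0.842 = 2.802.
(For δ > 0 the lower-tail rejection region contributes negligibly to power, so the one-term inversion is standard.)
δ = d·√(n/2) ⇒ n = 2(δ/d)² = 2 × (2.802 / 0.6667)² = 35.32.
Rounding up, n = 36 per group.

n = 36 per group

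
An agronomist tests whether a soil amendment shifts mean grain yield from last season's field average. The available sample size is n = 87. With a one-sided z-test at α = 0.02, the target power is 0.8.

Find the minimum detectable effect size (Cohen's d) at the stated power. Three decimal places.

d ≈ 0.310

Required noncentrality: δ = z_{0.02} + z_{0.20} = 2.054 + 0.842 = 2.895.
δ = d·√n ⇒ d = δ/√n = 2.895/√87 = 0.3104.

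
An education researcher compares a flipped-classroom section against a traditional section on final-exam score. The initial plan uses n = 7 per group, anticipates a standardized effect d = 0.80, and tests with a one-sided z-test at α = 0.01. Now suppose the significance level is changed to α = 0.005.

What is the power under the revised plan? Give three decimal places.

δ = d·√(n/2) = 0.80 × √(7/2) = 1.4967 (unchanged). New critical value: z_{0.005} = 2.576.
Revised power = Φ(δ − 2.576) = Φ(-1.079) = 0.1403.

Power ≈ 0.140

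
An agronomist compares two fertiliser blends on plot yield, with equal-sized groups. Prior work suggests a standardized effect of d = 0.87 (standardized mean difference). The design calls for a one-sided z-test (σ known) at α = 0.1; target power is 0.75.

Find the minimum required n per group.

Set Φ(δ − 1.282) = 0.75; then δ − 1.282 = Φ⁻¹(0.75) = 0.674, giving δ = 1.956.
δ = d·√(n/2) ⇒ n = 2(δ/d)² = 2 × (1.956 / 0.87)² = 10.11.
Rounding up, n = 11 per group.

n = 11 per group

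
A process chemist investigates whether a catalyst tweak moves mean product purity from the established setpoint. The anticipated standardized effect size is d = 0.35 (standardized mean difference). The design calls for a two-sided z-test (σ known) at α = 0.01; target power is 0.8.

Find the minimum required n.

Set Φ(δ − 2.576) = 0.8; then δ − 2.576 = Φ⁻¹(0.8) = 0.842, giving δ = 3.417.
(Ignoring the negligible lower-tail rejection probability gives the usual closed-form inversion.)
δ = d·√n ⇒ n = (δ/d)² = (3.417 / 0.35)² = 95.34.
Round up to the next whole unit.

n = 96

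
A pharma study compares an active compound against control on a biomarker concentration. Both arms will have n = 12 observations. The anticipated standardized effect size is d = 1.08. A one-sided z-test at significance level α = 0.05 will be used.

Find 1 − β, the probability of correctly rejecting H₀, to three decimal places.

Power ≈ 0.841

Noncentrality parameter: δ = d·√(n/2) = 1.08 × √(12/2) = 2.6454
One-sided α = 0.05 → critical value z_{0.05} = 1.645.
Power = P(Z > 1.645 − δ) = Φ(1.001) = 0.8415.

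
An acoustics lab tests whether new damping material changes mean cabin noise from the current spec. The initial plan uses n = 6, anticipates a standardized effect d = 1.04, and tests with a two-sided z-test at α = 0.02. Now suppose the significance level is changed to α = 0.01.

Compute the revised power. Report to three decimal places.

δ = d·√n = 1.04 × √6 = 2.5475 (unchanged). New critical value: z_{0.005} = 2.576.
Revised power = Φ(δ − 2.576) + Φ(−δ − 2.576) = Φ(-0.028) + Φ(-5.123) = 0.4887 + 0.0000 = 0.4887.

Power ≈ 0.489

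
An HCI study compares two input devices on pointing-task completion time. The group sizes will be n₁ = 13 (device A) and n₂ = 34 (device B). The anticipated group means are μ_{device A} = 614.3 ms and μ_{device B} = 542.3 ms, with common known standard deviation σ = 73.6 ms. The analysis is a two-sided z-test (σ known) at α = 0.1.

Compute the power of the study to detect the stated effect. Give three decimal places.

Standardized effect: d = |μ_{device A} − μ_{device B}| / σ = |614.3 − 542.3| / 73.6 = 0.9783
Noncentrality parameter: λ = d / √(1/n₁ + 1/n₂) = 0.9783 / √(1/13 + 1/34) = 3.0000
Two-sided α = 0.1 → critical value z_{0.05} = 1.645.
Power = Φ(λ − 1.645) + Φ(−λ − 1.645) = Φ(1.355) + Φ(-4.645) = 0.9123 + 0.0000 = 0.9123.

Power ≈ 0.912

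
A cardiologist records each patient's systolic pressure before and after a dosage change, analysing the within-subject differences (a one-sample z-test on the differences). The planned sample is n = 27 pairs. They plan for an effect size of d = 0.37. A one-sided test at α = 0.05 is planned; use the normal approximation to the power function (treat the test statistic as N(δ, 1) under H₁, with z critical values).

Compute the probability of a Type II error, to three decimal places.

Noncentrality parameter: δ = d·√n = 0.37 × √27 = 1.9226
Critical value for a one-sided test at α = 0.05: z_α = 1.645.
Power = P(Z > 1.645 − δ) = Φ(0.278) = 0.6094.
Type II error: β = 1 − power = 1 − 0.6094 = 0.3906.

β ≈ 0.391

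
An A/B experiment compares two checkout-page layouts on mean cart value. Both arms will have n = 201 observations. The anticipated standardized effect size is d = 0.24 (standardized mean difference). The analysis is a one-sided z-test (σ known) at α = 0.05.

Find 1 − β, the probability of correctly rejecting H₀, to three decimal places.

Power ≈ 0.777

Noncentrality parameter: δ = d·√(n/2) = 0.24 × √(201/2) = 2.4060
Critical value for a one-sided test at α = 0.05: z_α = 1.645.
Power = Φ(δ − 1.645) = Φ(0.761) = 0.7767.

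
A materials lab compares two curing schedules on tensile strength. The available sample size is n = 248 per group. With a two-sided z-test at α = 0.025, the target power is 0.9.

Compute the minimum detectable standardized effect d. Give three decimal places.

Need Φ(δ − 2.241) = 0.9, so δ = 2.241 + 1.282 = 3.523.
(The second rejection-region term Φ(−δ − z_{α/2}) is negligible and dropped.)
δ = d·√(n/2) ⇒ d = δ/√(n/2) = 3.523/√(248/2) = 0.3164.

d ≈ 0.316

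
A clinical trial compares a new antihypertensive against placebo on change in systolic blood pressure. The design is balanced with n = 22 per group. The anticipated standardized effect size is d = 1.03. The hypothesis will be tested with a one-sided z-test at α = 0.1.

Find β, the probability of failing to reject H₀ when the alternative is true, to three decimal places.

β ≈ 0.016

Noncentrality parameter: δ = d·√(n/2) = 1.03 × √(22/2) = 3.4161
Critical value for a one-sided test at α = 0.1: z_α = 1.282.
Power = P(Z > 1.282 − δ) = Φ(2.135) = 0.9836.
Type II error: β = 1 − power = 1 − 0.9836 = 0.0164.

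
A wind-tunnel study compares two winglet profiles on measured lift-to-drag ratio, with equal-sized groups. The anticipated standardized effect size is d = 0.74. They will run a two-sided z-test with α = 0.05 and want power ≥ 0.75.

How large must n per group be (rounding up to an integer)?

n = 26 per group

For power 0.75 need Φ(δ − z_{0.025}) = 0.75, so δ = z_{0.025} + z_{0.25} = 1.960 + 0.674 = 2.634.
(The Φ(−δ − z_{α/2}) term is vanishingly small for δ > 0 and is dropped in the standard sample-size formula.)
δ = d·√(n/2) ⇒ n = 2(δ/d)² = 2 × (2.634 / 0.74)² = 25.35.
Rounding up, n = 26 per group.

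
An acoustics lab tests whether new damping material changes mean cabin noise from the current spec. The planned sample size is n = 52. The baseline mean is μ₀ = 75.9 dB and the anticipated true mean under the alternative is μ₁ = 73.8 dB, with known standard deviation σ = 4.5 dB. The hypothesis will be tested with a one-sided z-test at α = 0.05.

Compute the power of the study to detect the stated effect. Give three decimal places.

Power ≈ 0.957

Standardized effect: d = |μ₁ − μ₀| / σ = |73.8 − 75.9| / 4.5 = 0.4667
Noncentrality parameter: δ = d·√n = 0.4667 × √52 = 3.3652
One-sided α = 0.05 → critical value z_{0.05} = 1.645.
Power = Φ(δ − 1.645) = Φ(1.720) = 0.9573.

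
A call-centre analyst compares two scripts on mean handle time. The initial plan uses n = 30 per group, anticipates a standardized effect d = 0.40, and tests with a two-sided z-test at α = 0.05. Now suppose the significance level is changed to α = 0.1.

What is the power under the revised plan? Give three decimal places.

δ = d·√(n/2) = 0.40 × √(30/2) = 1.5492 (unchanged). New critical value: z_{0.05} = 1.645.
Revised power = Φ(δ − 1.645) + Φ(−δ − 1.645) = Φ(-0.096) + Φ(-3.194) = 0.4619 + 0.0007 = 0.4626.

Power ≈ 0.463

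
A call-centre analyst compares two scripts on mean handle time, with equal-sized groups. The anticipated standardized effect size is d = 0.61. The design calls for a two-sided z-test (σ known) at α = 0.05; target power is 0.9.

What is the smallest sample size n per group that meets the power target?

For power 0.9 need Φ(δ − z_{0.025}) = 0.9, so δ = z_{0.025} + z_{0.10} = 1.960 + 1.282 = 3.242.
(Ignoring the negligible lower-tail rejection probability gives the usual closed-form inversion.)
δ = d·√(n/2) ⇒ n = 2(δ/d)² = 2 × (3.242 / 0.61)² = 56.48.
Round up to the next whole unit.

n = 57 per group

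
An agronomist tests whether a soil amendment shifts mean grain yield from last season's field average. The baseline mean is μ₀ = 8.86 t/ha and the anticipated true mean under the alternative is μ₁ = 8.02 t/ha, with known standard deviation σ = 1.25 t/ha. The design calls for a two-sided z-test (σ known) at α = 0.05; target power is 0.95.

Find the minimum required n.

Standardized effect: d = |μ₁ − μ₀| / σ = |8.02 − 8.86| / 1.25 = 0.6720
Set Φ(δ − 1.960) = 0.95; then δ − 1.960 = Φ⁻¹(0.95) = 1.645, giving δ = 3.605.
(For δ > 0 the lower-tail rejection region contributes negligibly to power, so the one-term inversion is standard.)
δ = d·√n ⇒ n = (δ/d)² = (3.605 / 0.6720)² = 28.78.
Rounding up, n = 29.

n = 29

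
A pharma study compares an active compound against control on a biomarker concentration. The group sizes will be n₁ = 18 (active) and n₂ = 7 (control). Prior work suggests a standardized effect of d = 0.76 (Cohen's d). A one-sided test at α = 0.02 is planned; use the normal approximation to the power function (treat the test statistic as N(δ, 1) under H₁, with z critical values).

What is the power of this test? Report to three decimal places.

Power ≈ 0.364

Noncentrality parameter: δ = d / √(1/n₁ + 1/n₂) = 0.76 / √(1/18 + 1/7) = 1.7062
Critical value for a one-sided test at α = 0.02: z_α = 2.054.
Power = P(Z > 2.054 − δ) = Φ(-0.348) = 0.3641.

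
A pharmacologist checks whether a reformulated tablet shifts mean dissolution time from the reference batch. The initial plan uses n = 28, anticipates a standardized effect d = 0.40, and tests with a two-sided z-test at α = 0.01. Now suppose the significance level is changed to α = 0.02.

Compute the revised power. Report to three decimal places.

Power ≈ 0.417

δ = d·√n = 0.40 × √28 = 2.1166 (unchanged). New critical value: z_{0.01} = 2.326.
Revised power = Φ(δ − 2.326) + Φ(−δ − 2.326) = Φ(-0.210) + Φ(-4.443) = 0.4169 + 0.0000 = 0.4169.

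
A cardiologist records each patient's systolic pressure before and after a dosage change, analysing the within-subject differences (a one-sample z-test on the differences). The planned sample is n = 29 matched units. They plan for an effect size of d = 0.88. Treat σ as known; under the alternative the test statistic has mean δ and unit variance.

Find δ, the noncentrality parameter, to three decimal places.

δ ≈ 4.739

δ = d·√n = 0.88 × √29 = 4.7389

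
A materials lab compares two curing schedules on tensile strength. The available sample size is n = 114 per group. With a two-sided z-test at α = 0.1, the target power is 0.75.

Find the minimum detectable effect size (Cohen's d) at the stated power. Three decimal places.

d ≈ 0.307

Need Φ(δ − 1.645) = 0.75, so δ = 1.645 + 0.674 = 2.319.
(The second rejection-region term Φ(−δ − z_{α/2}) is negligible and dropped.)
δ = d·√(n/2) ⇒ d = δ/√(n/2) = 2.319/√(114/2) = 0.3072.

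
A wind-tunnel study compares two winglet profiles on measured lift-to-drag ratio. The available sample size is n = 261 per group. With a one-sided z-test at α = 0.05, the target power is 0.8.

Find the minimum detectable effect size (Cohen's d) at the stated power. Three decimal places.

Required noncentrality: δ = z_{0.05} + z_{0.20} = 1.645 + 0.842 = 2.486.
δ = d·√(n/2) ⇒ d = δ/√(n/2) = 2.486/√(261/2) = 0.2177.

d ≈ 0.218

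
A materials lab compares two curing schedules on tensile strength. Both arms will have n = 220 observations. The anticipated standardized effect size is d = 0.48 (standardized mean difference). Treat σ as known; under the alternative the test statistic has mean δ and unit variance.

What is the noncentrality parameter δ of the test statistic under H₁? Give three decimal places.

δ = d·√(n/2) = 0.48 × √(220/2) = 5.0343

δ ≈ 5.034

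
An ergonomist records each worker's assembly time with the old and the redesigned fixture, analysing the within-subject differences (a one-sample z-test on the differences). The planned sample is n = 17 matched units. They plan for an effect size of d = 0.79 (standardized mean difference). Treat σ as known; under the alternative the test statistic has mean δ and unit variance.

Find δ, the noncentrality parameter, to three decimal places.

The noncentrality parameter scales effect size by the design's sample-size factor: δ = d·√n = 0.79 × √17 = 3.2573

δ ≈ 3.257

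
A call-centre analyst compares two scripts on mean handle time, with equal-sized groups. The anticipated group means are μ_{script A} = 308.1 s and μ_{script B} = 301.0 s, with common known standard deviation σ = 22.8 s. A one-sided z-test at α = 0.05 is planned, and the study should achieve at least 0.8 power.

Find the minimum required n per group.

n = 128 per group

Standardized effect: d = |μ_{script A} − μ_{script B}| / σ = |308.1 − 301.0| / 22.8 = 0.3114
Set Φ(δ − 1.645) = 0.8; then δ − 1.645 = Φ⁻¹(0.8) = 0.842, giving δ = 2.486.
δ = d·√(n/2) ⇒ n = 2(δ/d)² = 2 × (2.486 / 0.3114)² = 127.51.
Round up to the next whole unit.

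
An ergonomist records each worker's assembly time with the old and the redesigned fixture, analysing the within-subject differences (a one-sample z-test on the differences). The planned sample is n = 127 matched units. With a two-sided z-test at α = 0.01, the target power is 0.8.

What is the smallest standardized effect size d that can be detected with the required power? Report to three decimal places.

Need Φ(δ − 2.576) = 0.8, so δ = 2.576 + 0.842 = 3.417.
(The second rejection-region term Φ(−δ − z_{α/2}) is negligible and dropped.)
δ = d·√n ⇒ d = δ/√n = 3.417/√127 = 0.3032.

d ≈ 0.303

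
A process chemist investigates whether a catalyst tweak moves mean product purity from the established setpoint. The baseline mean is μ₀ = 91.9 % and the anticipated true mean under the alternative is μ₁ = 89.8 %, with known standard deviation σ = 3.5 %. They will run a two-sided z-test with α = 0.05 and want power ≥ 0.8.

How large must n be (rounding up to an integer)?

n = 22

Standardized effect: d = |μ₁ − μ₀| / σ = |89.8 − 91.9| / 3.5 = 0.6000
Set Φ(δ − 1.960) = 0.8; then δ − 1.960 = Φ⁻¹(0.8) = 0.842, giving δ = 2.802.
(The Φ(−δ − z_{α/2}) term is vanishingly small for δ > 0 and is dropped in the standard sample-size formula.)
δ = d·√n ⇒ n = (δ/d)² = (2.802 / 0.6000)² = 21.80.
Round up to the next whole unit.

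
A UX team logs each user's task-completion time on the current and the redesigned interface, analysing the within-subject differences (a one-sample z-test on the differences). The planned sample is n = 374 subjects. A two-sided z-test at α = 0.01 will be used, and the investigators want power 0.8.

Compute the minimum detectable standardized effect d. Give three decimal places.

d ≈ 0.177

Required noncentrality: δ = z_{0.005} + z_{0.20} = 2.576 + 0.842 = 3.417.
(Lower-tail contribution to power is negligible for δ > 0.)
δ = d·√n ⇒ d = δ/√n = 3.417/√374 = 0.1767.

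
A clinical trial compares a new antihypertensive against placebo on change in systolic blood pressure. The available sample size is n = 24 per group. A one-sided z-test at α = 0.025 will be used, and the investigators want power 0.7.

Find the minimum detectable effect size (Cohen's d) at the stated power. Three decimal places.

Required noncentrality: δ = z_{0.025} + z_{0.30} = 1.960 + 0.524 = 2.484.
δ = d·√(n/2) ⇒ d = δ/√(n/2) = 2.484/√(24/2) = 0.7172.

d ≈ 0.717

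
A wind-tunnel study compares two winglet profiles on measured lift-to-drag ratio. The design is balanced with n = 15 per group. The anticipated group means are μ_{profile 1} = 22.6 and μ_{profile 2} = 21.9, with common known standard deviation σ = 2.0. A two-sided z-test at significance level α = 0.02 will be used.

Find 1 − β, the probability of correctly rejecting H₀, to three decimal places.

Standardized effect: d = |μ_{profile 1} − μ_{profile 2}| / σ = |22.6 − 21.9| / 2.0 = 0.3500
Noncentrality parameter: δ = d·√(n/2) = 0.3500 × √(15/2) = 0.9585
Critical value for a two-sided test at α = 0.02: z_{α/2} = 2.326.
Power = Φ(δ − 2.326) + Φ(−δ − 2.326) = Φ(-1.368) + Φ(-3.285) = 0.0857 + 0.0005 = 0.0862.

Power ≈ 0.086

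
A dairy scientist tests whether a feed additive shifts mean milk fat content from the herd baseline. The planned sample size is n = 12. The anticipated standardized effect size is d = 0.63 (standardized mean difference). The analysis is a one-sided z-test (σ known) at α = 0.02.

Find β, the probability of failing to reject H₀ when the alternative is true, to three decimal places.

Noncentrality parameter: δ = d·√n = 0.63 × √12 = 2.1824
One-sided α = 0.02 → critical value z_{0.02} = 2.054.
Power = P(Z > 2.054 − δ) = Φ(0.129) = 0.5512.
Type II error: β = 1 − power = 1 − 0.5512 = 0.4488.

β ≈ 0.449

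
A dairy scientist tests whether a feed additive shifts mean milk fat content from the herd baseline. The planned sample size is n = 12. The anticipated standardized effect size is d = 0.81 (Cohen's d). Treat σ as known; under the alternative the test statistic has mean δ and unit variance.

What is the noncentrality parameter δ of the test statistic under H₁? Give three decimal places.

The noncentrality parameter scales effect size by the design's sample-size factor: δ = d·√n = 0.81 × √12 = 2.8059

δ ≈ 2.806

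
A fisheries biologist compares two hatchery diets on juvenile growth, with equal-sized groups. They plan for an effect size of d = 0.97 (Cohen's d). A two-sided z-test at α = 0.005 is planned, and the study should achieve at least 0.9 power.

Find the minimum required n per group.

For power 0.9 need Φ(δ − z_{0.0025}) = 0.9, so δ = z_{0.0025} + z_{0.10} = 2.807 + 1.282 = 4.089.
(The Φ(−δ − z_{α/2}) term is vanishingly small for δ > 0 and is dropped in the standard sample-size formula.)
δ = d·√(n/2) ⇒ n = 2(δ/d)² = 2 × (4.089 / 0.97)² = 35.53.
Round up to the next whole unit.

n = 36 per group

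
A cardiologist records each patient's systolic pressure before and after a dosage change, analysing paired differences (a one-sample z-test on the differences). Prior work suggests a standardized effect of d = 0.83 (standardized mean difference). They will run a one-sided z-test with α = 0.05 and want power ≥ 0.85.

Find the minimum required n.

n = 11

For power 0.85 need Φ(δ − z_{0.05}) = 0.85, so δ = z_{0.05} + z_{0.15} = 1.645 + 1.036 = 2.681.
δ = d·√n ⇒ n = (δ/d)² = (2.681 / 0.83)² = 10.44.
Rounding up, n = 11.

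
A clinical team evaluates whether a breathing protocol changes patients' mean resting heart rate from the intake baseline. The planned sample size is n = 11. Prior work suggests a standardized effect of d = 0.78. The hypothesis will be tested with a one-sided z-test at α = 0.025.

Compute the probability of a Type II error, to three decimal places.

β ≈ 0.265

Noncentrality parameter: δ = d·√n = 0.78 × √11 = 2.5870
One-sided α = 0.025 → critical value z_{0.025} = 1.960.
Power = Φ(δ − 1.960) = Φ(0.627) = 0.7347.
Type II error: β = 1 − power = 1 − 0.7347 = 0.2653.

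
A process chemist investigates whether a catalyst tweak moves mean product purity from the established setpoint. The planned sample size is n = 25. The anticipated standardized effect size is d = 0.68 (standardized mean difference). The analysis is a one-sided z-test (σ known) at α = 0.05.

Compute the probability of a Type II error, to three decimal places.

β ≈ 0.040

Noncentrality parameter: δ = d·√n = 0.68 × √25 = 3.4000
One-sided α = 0.05 → critical value z_{0.05} = 1.645.
Power = P(Z > 1.645 − δ) = Φ(1.755) = 0.9604.
Type II error: β = 1 − power = 1 − 0.9604 = 0.0396.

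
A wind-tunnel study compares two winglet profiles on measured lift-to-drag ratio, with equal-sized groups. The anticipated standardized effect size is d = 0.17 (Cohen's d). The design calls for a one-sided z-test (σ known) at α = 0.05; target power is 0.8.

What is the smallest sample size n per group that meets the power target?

n = 428 per group

Set Φ(δ − 1.645) = 0.8; then δ − 1.645 = Φ⁻¹(0.8) = 0.842, giving δ = 2.486.
δ = d·√(n/2) ⇒ n = 2(δ/d)² = 2 × (2.486 / 0.17)² = 427.86.
Round up to the next whole unit.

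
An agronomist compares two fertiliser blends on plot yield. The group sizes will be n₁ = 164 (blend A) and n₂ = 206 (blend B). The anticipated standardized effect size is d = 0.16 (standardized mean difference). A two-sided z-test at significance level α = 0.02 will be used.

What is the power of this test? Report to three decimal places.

Noncentrality parameter: δ = d / √(1/n₁ + 1/n₂) = 0.16 / √(1/164 + 1/206) = 1.5289
Two-sided α = 0.02 → critical value z_{0.01} = 2.326.
Power = Φ(δ − 2.326) + Φ(−δ − 2.326) = Φ(-0.797) + Φ(-3.855) = 0.2126 + 0.0001 = 0.2126.

Power ≈ 0.213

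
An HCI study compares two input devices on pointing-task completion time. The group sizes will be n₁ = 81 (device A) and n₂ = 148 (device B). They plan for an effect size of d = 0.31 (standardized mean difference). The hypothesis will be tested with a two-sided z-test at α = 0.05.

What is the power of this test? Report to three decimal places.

Noncentrality parameter: δ = d / √(1/n₁ + 1/n₂) = 0.31 / √(1/81 + 1/148) = 2.2429
Two-sided α = 0.05 → critical value z_{0.025} = 1.960.
Power = Φ(δ − 1.960) + Φ(−δ − 1.960) = Φ(0.283) + Φ(-4.203) = 0.6114 + 0.0000 = 0.6114.

Power ≈ 0.611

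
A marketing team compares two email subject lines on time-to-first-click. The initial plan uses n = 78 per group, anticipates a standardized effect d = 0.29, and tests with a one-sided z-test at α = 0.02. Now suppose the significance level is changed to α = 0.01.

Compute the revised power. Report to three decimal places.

Power ≈ 0.303

δ = d·√(n/2) = 0.29 × √(78/2) = 1.8110 (unchanged). New critical value: z_{0.01} = 2.326.
Revised power = Φ(δ − 2.326) = Φ(-0.515) = 0.3032.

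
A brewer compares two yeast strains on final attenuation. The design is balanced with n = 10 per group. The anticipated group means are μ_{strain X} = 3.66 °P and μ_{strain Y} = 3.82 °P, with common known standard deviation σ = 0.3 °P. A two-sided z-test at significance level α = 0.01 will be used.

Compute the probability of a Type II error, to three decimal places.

β ≈ 0.917

Standardized effect: d = |μ_{strain X} − μ_{strain Y}| / σ = |3.66 − 3.82| / 0.3 = 0.5333
Noncentrality parameter: δ = d·√(n/2) = 0.5333 × √(10/2) = 1.1926
Two-sided α = 0.01 → critical value z_{0.005} = 2.576.
Power = Φ(δ − 2.576) + Φ(−δ − 2.576) = Φ(-1.383) + Φ(-3.768) = 0.0833 + 0.0001 = 0.0834.
Type II error: β = 1 − power = 1 − 0.0834 = 0.9166.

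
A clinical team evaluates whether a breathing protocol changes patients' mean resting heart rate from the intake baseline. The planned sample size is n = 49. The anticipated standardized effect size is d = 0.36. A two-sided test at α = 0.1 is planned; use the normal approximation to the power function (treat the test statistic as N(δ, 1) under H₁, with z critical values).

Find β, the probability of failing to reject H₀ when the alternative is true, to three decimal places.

Noncentrality parameter: δ = d·√n = 0.36 × √49 = 2.5200
Two-sided α = 0.1 → critical value z_{0.05} = 1.645.
Power = Φ(δ − 1.645) + Φ(−δ − 1.645) = Φ(0.875) + Φ(-4.165) = 0.8093 + 0.0000 = 0.8093.
Type II error: β = 1 − power = 1 − 0.8093 = 0.1907.

β ≈ 0.191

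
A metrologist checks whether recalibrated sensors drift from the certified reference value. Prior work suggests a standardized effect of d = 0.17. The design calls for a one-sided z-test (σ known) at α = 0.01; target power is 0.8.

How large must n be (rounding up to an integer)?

n = 348

For power 0.8 need Φ(δ − z_{0.01}) = 0.8, so δ = z_{0.01} + z_{0.20} = 2.326 + 0.842 = 3.168.
δ = d·√n ⇒ n = (δ/d)² = (3.168 / 0.17)² = 347.27.
Rounding up, n = 348.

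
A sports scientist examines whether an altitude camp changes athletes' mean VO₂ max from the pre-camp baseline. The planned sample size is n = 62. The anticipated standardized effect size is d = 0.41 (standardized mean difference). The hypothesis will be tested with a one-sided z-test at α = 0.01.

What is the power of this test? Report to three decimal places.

Power ≈ 0.816

Noncentrality parameter: δ = d·√n = 0.41 × √62 = 3.2283
Critical value for a one-sided test at α = 0.01: z_α = 2.326.
Power = P(Z > 2.326 − δ) = Φ(0.902) = 0.8165.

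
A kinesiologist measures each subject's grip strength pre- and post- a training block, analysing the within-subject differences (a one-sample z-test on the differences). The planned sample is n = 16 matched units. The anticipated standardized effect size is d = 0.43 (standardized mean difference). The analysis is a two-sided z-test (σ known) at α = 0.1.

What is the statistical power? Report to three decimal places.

Power ≈ 0.530

Noncentrality parameter: δ = d·√n = 0.43 × √16 = 1.7200
Critical value for a two-sided test at α = 0.1: z_{α/2} = 1.645.
Power = Φ(δ − 1.645) + Φ(−δ − 1.645) = Φ(0.075) + Φ(-3.365) = 0.5300 + 0.0004 = 0.5303.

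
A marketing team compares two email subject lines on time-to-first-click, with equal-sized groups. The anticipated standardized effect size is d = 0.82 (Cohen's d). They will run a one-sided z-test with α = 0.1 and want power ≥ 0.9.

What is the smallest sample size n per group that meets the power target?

n = 20 per group

Set Φ(δ − 1.282) = 0.9; then δ − 1.282 = Φ⁻¹(0.9) = 1.282, giving δ = 2.563.
δ = d·√(n/2) ⇒ n = 2(δ/d)² = 2 × (2.563 / 0.82)² = 19.54.
Round up to the next whole unit.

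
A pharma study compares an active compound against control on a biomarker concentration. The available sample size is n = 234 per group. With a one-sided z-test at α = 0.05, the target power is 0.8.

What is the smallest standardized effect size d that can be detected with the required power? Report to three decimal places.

Required noncentrality: δ = z_{0.05} + z_{0.20} = 1.645 + 0.842 = 2.486.
δ = d·√(n/2) ⇒ d = δ/√(n/2) = 2.486/√(234/2) = 0.2299.

d ≈ 0.230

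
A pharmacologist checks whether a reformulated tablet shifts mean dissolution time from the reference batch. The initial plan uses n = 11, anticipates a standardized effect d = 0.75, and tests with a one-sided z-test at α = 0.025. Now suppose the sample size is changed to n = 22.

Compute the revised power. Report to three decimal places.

Power ≈ 0.940

With n = 22: δ = d·√n = 0.75 × √22 = 3.5178. Critical value z_{0.025} = 1.960.
Revised power = Φ(δ − 1.960) = Φ(1.558) = 0.9404.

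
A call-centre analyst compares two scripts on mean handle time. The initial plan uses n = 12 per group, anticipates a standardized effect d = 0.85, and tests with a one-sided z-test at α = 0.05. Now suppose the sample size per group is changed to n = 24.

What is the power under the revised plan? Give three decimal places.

Power ≈ 0.903

With n = 24 per group: δ = d·√(n/2) = 0.85 × √(24/2) = 2.9445. Critical value z_{0.05} = 1.645.
Revised power = Φ(δ − 1.645) = Φ(1.300) = 0.9031.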